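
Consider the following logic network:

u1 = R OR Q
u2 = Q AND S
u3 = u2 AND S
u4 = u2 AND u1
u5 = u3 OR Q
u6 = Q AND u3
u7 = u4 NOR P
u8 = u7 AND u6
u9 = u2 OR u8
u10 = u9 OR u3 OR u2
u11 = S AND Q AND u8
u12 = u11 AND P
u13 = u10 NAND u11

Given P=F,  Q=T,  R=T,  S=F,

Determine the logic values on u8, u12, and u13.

u8 = F, u12 = F, u13 = T

u1 = R OR Q = T OR T = T
u2 = Q AND S = T AND F = F
u3 = u2 AND S = F AND F = F
u4 = u2 AND u1 = F AND T = F
u6 = Q AND u3 = T AND F = F
u7 = u4 NOR P = F NOR F = T
u8 = u7 AND u6 = T AND F = F
u9 = u2 OR u8 = F OR F = F
u10 = u9 OR u3 OR u2 = F OR F OR F = F
u11 = S AND Q AND u8 = F AND T AND F = F
u12 = u11 AND P = F AND F = F
u13 = u10 NAND u11 = F NAND F = T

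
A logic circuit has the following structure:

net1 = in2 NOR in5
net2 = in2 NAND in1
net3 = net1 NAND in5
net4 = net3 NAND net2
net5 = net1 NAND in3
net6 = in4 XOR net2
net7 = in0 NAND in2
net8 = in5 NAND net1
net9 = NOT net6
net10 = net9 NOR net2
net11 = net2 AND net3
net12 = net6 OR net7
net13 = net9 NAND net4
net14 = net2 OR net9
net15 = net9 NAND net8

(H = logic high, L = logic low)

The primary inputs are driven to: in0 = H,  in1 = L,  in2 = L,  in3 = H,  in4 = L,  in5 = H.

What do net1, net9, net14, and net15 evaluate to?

net1 = L; net9 = L; net14 = H; net15 = H

net1 = in2 NOR in5 = L NOR H = L
net2 = in2 NAND in1 = L NAND L = H
net6 = in4 XOR net2 = L XOR H = H
net8 = in5 NAND net1 = H NAND L = H
net9 = NOT net6 = NOT H = L
net14 = net2 OR net9 = H OR L = H
net15 = net9 NAND net8 = L NAND H = H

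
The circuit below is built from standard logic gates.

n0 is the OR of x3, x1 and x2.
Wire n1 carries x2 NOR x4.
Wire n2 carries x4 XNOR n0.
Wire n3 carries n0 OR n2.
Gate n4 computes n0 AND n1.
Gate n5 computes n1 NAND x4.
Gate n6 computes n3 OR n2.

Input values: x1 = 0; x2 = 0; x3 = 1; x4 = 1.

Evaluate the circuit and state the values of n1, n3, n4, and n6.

n0 = x3 OR x1 OR x2 = 1 OR 0 OR 0 = 1
n1 = x2 NOR x4 = 0 NOR 1 = 0
n2 = x4 XNOR n0 = 1 XNOR 1 = 1
n3 = n0 OR n2 = 1 OR 1 = 1
n4 = n0 AND n1 = 1 AND 0 = 0
n6 = n3 OR n2 = 1 OR 1 = 1

n1 = 0; n3 = 1; n4 = 0; n6 = 1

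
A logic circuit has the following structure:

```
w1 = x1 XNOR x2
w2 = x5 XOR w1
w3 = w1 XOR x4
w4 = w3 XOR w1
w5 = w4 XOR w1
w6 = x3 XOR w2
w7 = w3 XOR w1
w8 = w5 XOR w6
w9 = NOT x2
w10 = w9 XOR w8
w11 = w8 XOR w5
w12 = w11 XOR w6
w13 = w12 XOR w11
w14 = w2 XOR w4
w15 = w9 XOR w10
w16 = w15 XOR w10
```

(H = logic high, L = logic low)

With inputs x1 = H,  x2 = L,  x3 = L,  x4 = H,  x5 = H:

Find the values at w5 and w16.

w5 = H  w16 = H

w1 = x1 XNOR x2 = H XNOR L = L
w2 = x5 XOR w1 = H XOR L = H
w3 = w1 XOR x4 = L XOR H = H
w4 = w3 XOR w1 = H XOR L = H
w5 = w4 XOR w1 = H XOR L = H
w6 = x3 XOR w2 = L XOR H = H
w8 = w5 XOR w6 = H XOR H = L
w9 = NOT x2 = NOT L = H
w10 = w9 XOR w8 = H XOR L = H
w15 = w9 XOR w10 = H XOR H = L
w16 = w15 XOR w10 = L XOR H = H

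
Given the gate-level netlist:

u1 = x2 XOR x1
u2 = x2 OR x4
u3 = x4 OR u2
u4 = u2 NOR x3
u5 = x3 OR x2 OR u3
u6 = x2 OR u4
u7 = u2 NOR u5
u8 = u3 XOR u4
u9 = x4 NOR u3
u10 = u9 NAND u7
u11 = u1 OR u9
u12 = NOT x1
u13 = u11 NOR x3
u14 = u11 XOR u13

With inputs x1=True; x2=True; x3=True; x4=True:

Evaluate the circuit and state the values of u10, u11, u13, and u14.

u10 = True, u11 = False, u13 = False, u14 = False

u1 = x2 XOR x1 = True XOR True = False
u2 = x2 OR x4 = True OR True = True
u3 = x4 OR u2 = True OR True = True
u5 = x3 OR x2 OR u3 = True OR True OR True = True
u7 = u2 NOR u5 = True NOR True = False
u9 = x4 NOR u3 = True NOR True = False
u10 = u9 NAND u7 = False NAND False = True
u11 = u1 OR u9 = False OR False = False
u13 = u11 NOR x3 = False NOR True = False
u14 = u11 XOR u13 = False XOR False = False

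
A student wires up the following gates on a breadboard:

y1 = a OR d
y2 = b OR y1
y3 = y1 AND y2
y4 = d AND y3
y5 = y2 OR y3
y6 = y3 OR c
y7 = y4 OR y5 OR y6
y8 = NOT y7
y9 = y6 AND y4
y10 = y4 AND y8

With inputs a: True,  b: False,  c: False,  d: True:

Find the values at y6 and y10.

y1 = a OR d = True OR True = True
y2 = b OR y1 = False OR True = True
y3 = y1 AND y2 = True AND True = True
y4 = d AND y3 = True AND True = True
y5 = y2 OR y3 = True OR True = True
y6 = y3 OR c = True OR False = True
y7 = y4 OR y5 OR y6 = True OR True OR True = True
y8 = NOT y7 = NOT True = False
y10 = y4 AND y8 = True AND False = False

y6 = True, y10 = False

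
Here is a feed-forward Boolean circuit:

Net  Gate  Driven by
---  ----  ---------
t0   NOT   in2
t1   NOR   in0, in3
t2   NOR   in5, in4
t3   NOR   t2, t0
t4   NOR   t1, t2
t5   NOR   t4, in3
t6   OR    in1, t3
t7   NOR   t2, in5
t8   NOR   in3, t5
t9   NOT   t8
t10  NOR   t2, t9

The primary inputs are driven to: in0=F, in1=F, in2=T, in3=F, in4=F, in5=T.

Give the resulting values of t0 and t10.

t0 = F, t10 = F

t0 = NOT in2 = NOT T = F
t1 = in0 NOR in3 = F NOR F = T
t2 = in5 NOR in4 = T NOR F = F
t4 = t1 NOR t2 = T NOR F = F
t5 = t4 NOR in3 = F NOR F = T
t8 = in3 NOR t5 = F NOR T = F
t9 = NOT t8 = NOT F = T
t10 = t2 NOR t9 = F NOR T = F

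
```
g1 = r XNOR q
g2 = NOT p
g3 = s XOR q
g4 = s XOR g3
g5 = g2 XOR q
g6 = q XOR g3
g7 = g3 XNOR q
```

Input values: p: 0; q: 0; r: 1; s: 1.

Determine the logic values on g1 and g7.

g1 = r XNOR q = 1 XNOR 0 = 0
g3 = s XOR q = 1 XOR 0 = 1
g7 = g3 XNOR q = 1 XNOR 0 = 0

g1 = 0, g7 = 0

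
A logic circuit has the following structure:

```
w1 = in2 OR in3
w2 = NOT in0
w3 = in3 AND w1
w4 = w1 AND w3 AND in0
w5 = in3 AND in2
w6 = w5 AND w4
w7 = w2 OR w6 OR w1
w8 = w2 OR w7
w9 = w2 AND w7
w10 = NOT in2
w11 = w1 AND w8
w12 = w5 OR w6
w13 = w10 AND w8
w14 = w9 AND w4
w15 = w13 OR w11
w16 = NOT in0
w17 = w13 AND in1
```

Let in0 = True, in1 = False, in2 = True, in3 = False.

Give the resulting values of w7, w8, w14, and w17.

w1 = in2 OR in3 = True OR False = True
w2 = NOT in0 = NOT True = False
w3 = in3 AND w1 = False AND True = False
w4 = w1 AND w3 AND in0 = True AND False AND True = False
w5 = in3 AND in2 = False AND True = False
w6 = w5 AND w4 = False AND False = False
w7 = w2 OR w6 OR w1 = False OR False OR True = True
w8 = w2 OR w7 = False OR True = True
w9 = w2 AND w7 = False AND True = False
w10 = NOT in2 = NOT True = False
w13 = w10 AND w8 = False AND True = False
w14 = w9 AND w4 = False AND False = False
w17 = w13 AND in1 = False AND False = False

w7 = True, w8 = True, w14 = False, w17 = False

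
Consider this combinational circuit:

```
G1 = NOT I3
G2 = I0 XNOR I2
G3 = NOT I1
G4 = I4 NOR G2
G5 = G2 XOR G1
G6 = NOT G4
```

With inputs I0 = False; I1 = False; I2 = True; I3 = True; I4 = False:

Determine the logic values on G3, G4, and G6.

G3 = True  G4 = True  G6 = False

G2 = I0 XNOR I2 = False XNOR True = False
G3 = NOT I1 = NOT False = True
G4 = I4 NOR G2 = False NOR False = True
G6 = NOT G4 = NOT True = False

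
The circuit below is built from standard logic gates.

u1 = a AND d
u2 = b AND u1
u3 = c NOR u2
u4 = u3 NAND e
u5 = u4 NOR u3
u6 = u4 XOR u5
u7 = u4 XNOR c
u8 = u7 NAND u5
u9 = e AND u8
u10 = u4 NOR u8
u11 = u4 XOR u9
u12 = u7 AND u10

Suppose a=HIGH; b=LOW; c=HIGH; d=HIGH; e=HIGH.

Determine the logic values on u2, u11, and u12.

u2 = LOW; u11 = LOW; u12 = LOW

u1 = a AND d = HIGH AND HIGH = HIGH
u2 = b AND u1 = LOW AND HIGH = LOW
u3 = c NOR u2 = HIGH NOR LOW = LOW
u4 = u3 NAND e = LOW NAND HIGH = HIGH
u5 = u4 NOR u3 = HIGH NOR LOW = LOW
u7 = u4 XNOR c = HIGH XNOR HIGH = HIGH
u8 = u7 NAND u5 = HIGH NAND LOW = HIGH
u9 = e AND u8 = HIGH AND HIGH = HIGH
u10 = u4 NOR u8 = HIGH NOR HIGH = LOW
u11 = u4 XOR u9 = HIGH XOR HIGH = LOW
u12 = u7 AND u10 = HIGH AND LOW = LOW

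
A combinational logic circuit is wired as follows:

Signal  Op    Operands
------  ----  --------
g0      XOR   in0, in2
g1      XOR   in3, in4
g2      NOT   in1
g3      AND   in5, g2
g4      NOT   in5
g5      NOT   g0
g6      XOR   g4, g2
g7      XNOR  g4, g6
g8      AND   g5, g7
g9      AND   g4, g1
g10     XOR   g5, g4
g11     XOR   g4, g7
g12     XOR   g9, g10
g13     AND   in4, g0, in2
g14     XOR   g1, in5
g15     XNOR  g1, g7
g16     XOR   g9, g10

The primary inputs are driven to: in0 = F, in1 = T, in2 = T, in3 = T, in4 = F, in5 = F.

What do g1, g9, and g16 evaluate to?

g1 = T, g9 = T, g16 = F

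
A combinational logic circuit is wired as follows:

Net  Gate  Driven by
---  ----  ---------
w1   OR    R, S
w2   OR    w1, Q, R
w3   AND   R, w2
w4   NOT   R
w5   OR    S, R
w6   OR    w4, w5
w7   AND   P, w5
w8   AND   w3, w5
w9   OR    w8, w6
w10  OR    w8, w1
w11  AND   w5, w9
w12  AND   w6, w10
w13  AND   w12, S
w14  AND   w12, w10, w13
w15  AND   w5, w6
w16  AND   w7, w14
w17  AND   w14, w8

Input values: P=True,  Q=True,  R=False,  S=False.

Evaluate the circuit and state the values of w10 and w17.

w10 = False, w17 = False

w1 = R OR S = False OR False = False
w2 = w1 OR Q OR R = False OR True OR False = True
w3 = R AND w2 = False AND True = False
w4 = NOT R = NOT False = True
w5 = S OR R = False OR False = False
w6 = w4 OR w5 = True OR False = True
w8 = w3 AND w5 = False AND False = False
w10 = w8 OR w1 = False OR False = False
w12 = w6 AND w10 = True AND False = False
w13 = w12 AND S = False AND False = False
w14 = w12 AND w10 AND w13 = False AND False AND False = False
w17 = w14 AND w8 = False AND False = False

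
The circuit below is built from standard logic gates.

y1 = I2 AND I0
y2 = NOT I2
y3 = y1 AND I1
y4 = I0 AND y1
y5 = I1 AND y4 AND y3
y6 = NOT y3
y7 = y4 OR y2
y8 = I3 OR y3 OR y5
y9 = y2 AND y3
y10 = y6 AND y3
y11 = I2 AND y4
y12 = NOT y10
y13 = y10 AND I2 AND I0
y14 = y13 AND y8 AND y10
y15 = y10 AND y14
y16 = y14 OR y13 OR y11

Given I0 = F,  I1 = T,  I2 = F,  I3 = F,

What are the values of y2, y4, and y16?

y2 = T, y4 = F, y16 = F

y1 = I2 AND I0 = F AND F = F
y2 = NOT I2 = NOT F = T
y3 = y1 AND I1 = F AND T = F
y4 = I0 AND y1 = F AND F = F
y5 = I1 AND y4 AND y3 = T AND F AND F = F
y6 = NOT y3 = NOT F = T
y8 = I3 OR y3 OR y5 = F OR F OR F = F
y10 = y6 AND y3 = T AND F = F
y11 = I2 AND y4 = F AND F = F
y13 = y10 AND I2 AND I0 = F AND F AND F = F
y14 = y13 AND y8 AND y10 = F AND F AND F = F
y16 = y14 OR y13 OR y11 = F OR F OR F = F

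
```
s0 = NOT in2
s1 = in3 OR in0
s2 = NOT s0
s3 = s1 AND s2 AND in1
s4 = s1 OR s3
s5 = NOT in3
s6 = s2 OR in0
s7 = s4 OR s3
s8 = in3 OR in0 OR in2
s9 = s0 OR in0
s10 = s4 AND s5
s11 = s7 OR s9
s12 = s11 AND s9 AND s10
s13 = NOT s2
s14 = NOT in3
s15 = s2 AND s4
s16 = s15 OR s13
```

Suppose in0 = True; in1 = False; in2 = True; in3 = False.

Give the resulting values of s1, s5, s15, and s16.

s1 = True  s5 = True  s15 = True  s16 = True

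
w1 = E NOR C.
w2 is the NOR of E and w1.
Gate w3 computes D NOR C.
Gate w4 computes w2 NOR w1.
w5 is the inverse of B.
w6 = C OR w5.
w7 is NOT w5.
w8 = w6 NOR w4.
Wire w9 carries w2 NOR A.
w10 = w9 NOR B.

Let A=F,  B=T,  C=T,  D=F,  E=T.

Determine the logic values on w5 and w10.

w5 = F, w10 = F

w1 = E NOR C = T NOR T = F
w2 = E NOR w1 = T NOR F = F
w5 = NOT B = NOT T = F
w9 = w2 NOR A = F NOR F = T
w10 = w9 NOR B = T NOR T = F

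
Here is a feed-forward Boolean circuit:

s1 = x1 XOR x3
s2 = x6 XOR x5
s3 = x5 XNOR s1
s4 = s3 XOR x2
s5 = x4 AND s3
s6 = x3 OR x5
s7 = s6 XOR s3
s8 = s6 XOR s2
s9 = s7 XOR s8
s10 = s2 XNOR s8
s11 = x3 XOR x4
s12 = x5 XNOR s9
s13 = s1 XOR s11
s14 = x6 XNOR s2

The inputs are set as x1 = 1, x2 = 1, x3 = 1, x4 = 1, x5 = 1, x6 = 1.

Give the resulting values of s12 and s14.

s1 = x1 XOR x3 = 1 XOR 1 = 0
s2 = x6 XOR x5 = 1 XOR 1 = 0
s3 = x5 XNOR s1 = 1 XNOR 0 = 0
s6 = x3 OR x5 = 1 OR 1 = 1
s7 = s6 XOR s3 = 1 XOR 0 = 1
s8 = s6 XOR s2 = 1 XOR 0 = 1
s9 = s7 XOR s8 = 1 XOR 1 = 0
s12 = x5 XNOR s9 = 1 XNOR 0 = 0
s14 = x6 XNOR s2 = 1 XNOR 0 = 0

s12 = 0  s14 = 0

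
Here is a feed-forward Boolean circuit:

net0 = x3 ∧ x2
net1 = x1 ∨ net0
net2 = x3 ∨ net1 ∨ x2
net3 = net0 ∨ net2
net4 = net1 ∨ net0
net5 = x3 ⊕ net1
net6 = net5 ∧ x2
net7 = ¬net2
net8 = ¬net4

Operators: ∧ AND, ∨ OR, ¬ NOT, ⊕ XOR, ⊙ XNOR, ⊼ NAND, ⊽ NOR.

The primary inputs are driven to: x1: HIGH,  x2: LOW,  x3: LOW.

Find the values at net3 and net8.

net3 = HIGH  net8 = LOW

net0 = x3 AND x2 = LOW AND LOW = LOW
net1 = x1 OR net0 = HIGH OR LOW = HIGH
net2 = x3 OR net1 OR x2 = LOW OR HIGH OR LOW = HIGH
net3 = net0 OR net2 = LOW OR HIGH = HIGH
net4 = net1 OR net0 = HIGH OR LOW = HIGH
net8 = NOT net4 = NOT HIGH = LOW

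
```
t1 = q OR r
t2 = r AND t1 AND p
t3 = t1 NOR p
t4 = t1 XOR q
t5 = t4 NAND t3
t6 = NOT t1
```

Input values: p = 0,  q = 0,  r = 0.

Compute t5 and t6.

t1 = q OR r = 0 OR 0 = 0
t3 = t1 NOR p = 0 NOR 0 = 1
t4 = t1 XOR q = 0 XOR 0 = 0
t5 = t4 NAND t3 = 0 NAND 1 = 1
t6 = NOT t1 = NOT 0 = 1

t5 = 1, t6 = 1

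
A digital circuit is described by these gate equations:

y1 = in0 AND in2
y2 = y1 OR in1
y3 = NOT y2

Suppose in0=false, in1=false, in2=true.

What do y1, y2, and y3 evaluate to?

y1 = false; y2 = false; y3 = true

y1 = in0 AND in2 = false AND true = false
y2 = y1 OR in1 = false OR false = false
y3 = NOT y2 = NOT false = true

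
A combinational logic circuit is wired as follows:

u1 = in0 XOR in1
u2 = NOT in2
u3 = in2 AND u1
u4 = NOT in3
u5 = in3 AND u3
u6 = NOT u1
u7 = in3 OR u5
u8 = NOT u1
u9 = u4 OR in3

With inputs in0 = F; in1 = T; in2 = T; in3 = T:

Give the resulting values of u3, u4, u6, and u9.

u3 = T, u4 = F, u6 = F, u9 = T

u1 = in0 XOR in1 = F XOR T = T
u3 = in2 AND u1 = T AND T = T
u4 = NOT in3 = NOT T = F
u6 = NOT u1 = NOT T = F
u9 = u4 OR in3 = F OR T = T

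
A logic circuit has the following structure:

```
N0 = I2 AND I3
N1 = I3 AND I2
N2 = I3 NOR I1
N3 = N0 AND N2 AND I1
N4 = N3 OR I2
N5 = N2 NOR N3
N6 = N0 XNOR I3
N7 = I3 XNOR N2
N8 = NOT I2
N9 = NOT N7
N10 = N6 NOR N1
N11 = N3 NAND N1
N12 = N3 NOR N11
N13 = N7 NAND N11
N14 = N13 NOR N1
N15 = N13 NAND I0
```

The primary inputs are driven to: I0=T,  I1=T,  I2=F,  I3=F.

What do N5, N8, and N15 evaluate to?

N0 = I2 AND I3 = F AND F = F
N1 = I3 AND I2 = F AND F = F
N2 = I3 NOR I1 = F NOR T = F
N3 = N0 AND N2 AND I1 = F AND F AND T = F
N5 = N2 NOR N3 = F NOR F = T
N7 = I3 XNOR N2 = F XNOR F = T
N8 = NOT I2 = NOT F = T
N11 = N3 NAND N1 = F NAND F = T
N13 = N7 NAND N11 = T NAND T = F
N15 = N13 NAND I0 = F NAND T = T

N5 = T, N8 = T, N15 = T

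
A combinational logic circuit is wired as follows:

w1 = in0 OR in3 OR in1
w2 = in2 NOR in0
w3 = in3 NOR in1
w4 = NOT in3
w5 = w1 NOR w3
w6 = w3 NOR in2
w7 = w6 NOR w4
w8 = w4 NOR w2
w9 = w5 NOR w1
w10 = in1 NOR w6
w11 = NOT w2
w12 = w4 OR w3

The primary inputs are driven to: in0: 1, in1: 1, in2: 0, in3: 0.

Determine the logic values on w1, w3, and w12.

w1 = 1, w3 = 0, w12 = 1

w1 = in0 OR in3 OR in1 = 1 OR 0 OR 1 = 1
w3 = in3 NOR in1 = 0 NOR 1 = 0
w4 = NOT in3 = NOT 0 = 1
w12 = w4 OR w3 = 1 OR 0 = 1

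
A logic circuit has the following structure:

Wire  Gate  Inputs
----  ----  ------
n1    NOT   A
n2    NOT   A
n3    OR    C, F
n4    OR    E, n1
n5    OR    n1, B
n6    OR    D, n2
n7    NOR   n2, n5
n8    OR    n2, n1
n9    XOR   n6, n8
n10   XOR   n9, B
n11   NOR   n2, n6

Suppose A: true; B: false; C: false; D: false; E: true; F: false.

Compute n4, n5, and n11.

n1 = NOT A = NOT true = false
n2 = NOT A = NOT true = false
n4 = E OR n1 = true OR false = true
n5 = n1 OR B = false OR false = false
n6 = D OR n2 = false OR false = false
n11 = n2 NOR n6 = false NOR false = true

n4 = true; n5 = false; n11 = true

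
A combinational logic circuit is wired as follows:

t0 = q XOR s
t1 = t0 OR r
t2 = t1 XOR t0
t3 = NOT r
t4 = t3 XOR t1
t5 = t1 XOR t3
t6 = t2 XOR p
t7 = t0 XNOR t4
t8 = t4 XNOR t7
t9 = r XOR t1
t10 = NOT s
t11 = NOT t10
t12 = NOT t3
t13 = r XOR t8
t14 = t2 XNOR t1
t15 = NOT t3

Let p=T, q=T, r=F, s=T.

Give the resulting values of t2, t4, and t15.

t0 = q XOR s = T XOR T = F
t1 = t0 OR r = F OR F = F
t2 = t1 XOR t0 = F XOR F = F
t3 = NOT r = NOT F = T
t4 = t3 XOR t1 = T XOR F = T
t15 = NOT t3 = NOT T = F

t2 = F  t4 = T  t15 = F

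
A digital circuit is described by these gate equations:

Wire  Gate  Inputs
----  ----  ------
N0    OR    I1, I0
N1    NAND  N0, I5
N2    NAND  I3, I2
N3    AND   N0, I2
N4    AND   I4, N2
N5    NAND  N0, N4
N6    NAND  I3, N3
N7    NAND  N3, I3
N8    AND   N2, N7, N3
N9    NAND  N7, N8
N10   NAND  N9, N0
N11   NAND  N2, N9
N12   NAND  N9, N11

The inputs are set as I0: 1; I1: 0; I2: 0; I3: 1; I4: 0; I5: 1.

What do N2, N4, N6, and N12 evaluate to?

N2 = 1; N4 = 0; N6 = 1; N12 = 1

N0 = I1 OR I0 = 0 OR 1 = 1
N2 = I3 NAND I2 = 1 NAND 0 = 1
N3 = N0 AND I2 = 1 AND 0 = 0
N4 = I4 AND N2 = 0 AND 1 = 0
N6 = I3 NAND N3 = 1 NAND 0 = 1
N7 = N3 NAND I3 = 0 NAND 1 = 1
N8 = N2 AND N7 AND N3 = 1 AND 1 AND 0 = 0
N9 = N7 NAND N8 = 1 NAND 0 = 1
N11 = N2 NAND N9 = 1 NAND 1 = 0
N12 = N9 NAND N11 = 1 NAND 0 = 1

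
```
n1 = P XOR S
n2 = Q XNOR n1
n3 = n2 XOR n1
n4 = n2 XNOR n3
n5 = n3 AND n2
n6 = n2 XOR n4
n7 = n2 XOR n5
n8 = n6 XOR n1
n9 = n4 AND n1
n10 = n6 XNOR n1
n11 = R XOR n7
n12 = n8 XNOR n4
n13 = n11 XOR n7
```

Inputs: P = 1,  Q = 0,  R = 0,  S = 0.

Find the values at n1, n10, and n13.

n1 = 1, n10 = 0, n13 = 0

n1 = P XOR S = 1 XOR 0 = 1
n2 = Q XNOR n1 = 0 XNOR 1 = 0
n3 = n2 XOR n1 = 0 XOR 1 = 1
n4 = n2 XNOR n3 = 0 XNOR 1 = 0
n5 = n3 AND n2 = 1 AND 0 = 0
n6 = n2 XOR n4 = 0 XOR 0 = 0
n7 = n2 XOR n5 = 0 XOR 0 = 0
n10 = n6 XNOR n1 = 0 XNOR 1 = 0
n11 = R XOR n7 = 0 XOR 0 = 0
n13 = n11 XOR n7 = 0 XOR 0 = 0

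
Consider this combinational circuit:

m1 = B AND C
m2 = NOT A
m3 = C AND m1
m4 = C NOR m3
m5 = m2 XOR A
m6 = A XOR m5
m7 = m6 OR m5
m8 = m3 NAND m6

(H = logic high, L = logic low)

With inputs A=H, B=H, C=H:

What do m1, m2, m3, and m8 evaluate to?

m1 = B AND C = H AND H = H
m2 = NOT A = NOT H = L
m3 = C AND m1 = H AND H = H
m5 = m2 XOR A = L XOR H = H
m6 = A XOR m5 = H XOR H = L
m8 = m3 NAND m6 = H NAND L = H

m1 = H, m2 = L, m3 = H, m8 = H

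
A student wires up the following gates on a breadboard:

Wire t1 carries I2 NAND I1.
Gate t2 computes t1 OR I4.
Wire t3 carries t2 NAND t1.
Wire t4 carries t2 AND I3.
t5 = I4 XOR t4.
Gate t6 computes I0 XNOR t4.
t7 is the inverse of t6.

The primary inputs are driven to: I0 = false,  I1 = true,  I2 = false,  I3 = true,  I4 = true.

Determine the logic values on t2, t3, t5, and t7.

t2 = true  t3 = false  t5 = false  t7 = true

t1 = I2 NAND I1 = false NAND true = true
t2 = t1 OR I4 = true OR true = true
t3 = t2 NAND t1 = true NAND true = false
t4 = t2 AND I3 = true AND true = true
t5 = I4 XOR t4 = true XOR true = false
t6 = I0 XNOR t4 = false XNOR true = false
t7 = NOT t6 = NOT false = true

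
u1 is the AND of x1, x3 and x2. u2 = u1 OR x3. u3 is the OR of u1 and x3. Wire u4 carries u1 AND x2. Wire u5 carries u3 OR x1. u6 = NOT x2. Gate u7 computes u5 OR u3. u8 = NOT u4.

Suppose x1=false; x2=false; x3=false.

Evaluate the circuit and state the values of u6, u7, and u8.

u6 = true, u7 = false, u8 = true

u1 = x1 AND x3 AND x2 = false AND false AND false = false
u3 = u1 OR x3 = false OR false = false
u4 = u1 AND x2 = false AND false = false
u5 = u3 OR x1 = false OR false = false
u6 = NOT x2 = NOT false = true
u7 = u5 OR u3 = false OR false = false
u8 = NOT u4 = NOT false = true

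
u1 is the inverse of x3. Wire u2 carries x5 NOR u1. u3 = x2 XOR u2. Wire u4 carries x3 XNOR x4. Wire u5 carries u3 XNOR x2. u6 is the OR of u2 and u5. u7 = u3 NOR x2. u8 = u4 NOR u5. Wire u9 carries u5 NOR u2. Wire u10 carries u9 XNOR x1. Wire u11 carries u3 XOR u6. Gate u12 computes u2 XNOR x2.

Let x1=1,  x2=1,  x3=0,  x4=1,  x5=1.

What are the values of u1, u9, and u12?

u1 = NOT x3 = NOT 0 = 1
u2 = x5 NOR u1 = 1 NOR 1 = 0
u3 = x2 XOR u2 = 1 XOR 0 = 1
u5 = u3 XNOR x2 = 1 XNOR 1 = 1
u9 = u5 NOR u2 = 1 NOR 0 = 0
u12 = u2 XNOR x2 = 0 XNOR 1 = 0

u1 = 1  u9 = 0  u12 = 0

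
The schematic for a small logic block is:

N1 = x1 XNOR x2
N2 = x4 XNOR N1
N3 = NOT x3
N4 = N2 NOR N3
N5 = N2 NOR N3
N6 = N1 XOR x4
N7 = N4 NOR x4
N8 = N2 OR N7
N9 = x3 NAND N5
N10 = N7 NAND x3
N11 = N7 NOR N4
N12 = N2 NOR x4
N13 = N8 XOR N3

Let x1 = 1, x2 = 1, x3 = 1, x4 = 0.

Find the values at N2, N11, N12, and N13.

N2 = 0, N11 = 0, N12 = 1, N13 = 0

N1 = x1 XNOR x2 = 1 XNOR 1 = 1
N2 = x4 XNOR N1 = 0 XNOR 1 = 0
N3 = NOT x3 = NOT 1 = 0
N4 = N2 NOR N3 = 0 NOR 0 = 1
N7 = N4 NOR x4 = 1 NOR 0 = 0
N8 = N2 OR N7 = 0 OR 0 = 0
N11 = N7 NOR N4 = 0 NOR 1 = 0
N12 = N2 NOR x4 = 0 NOR 0 = 1
N13 = N8 XOR N3 = 0 XOR 0 = 0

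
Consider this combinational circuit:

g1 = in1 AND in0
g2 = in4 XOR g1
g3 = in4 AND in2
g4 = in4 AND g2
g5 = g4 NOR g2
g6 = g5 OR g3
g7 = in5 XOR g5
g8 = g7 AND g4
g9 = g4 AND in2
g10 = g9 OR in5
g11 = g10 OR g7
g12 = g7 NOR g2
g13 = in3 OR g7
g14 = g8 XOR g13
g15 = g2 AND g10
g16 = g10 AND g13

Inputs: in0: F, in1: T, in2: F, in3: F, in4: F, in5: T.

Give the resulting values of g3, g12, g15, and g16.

g3 = F, g12 = T, g15 = F, g16 = F

g1 = in1 AND in0 = T AND F = F
g2 = in4 XOR g1 = F XOR F = F
g3 = in4 AND in2 = F AND F = F
g4 = in4 AND g2 = F AND F = F
g5 = g4 NOR g2 = F NOR F = T
g7 = in5 XOR g5 = T XOR T = F
g9 = g4 AND in2 = F AND F = F
g10 = g9 OR in5 = F OR T = T
g12 = g7 NOR g2 = F NOR F = T
g13 = in3 OR g7 = F OR F = F
g15 = g2 AND g10 = F AND T = F
g16 = g10 AND g13 = T AND F = F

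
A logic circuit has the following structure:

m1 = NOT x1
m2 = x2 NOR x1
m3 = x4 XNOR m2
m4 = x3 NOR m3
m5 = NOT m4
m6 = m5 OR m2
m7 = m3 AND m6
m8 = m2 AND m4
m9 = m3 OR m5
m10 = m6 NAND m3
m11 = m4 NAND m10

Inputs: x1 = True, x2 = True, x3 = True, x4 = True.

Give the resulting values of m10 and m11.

m10 = True, m11 = True

m2 = x2 NOR x1 = True NOR True = False
m3 = x4 XNOR m2 = True XNOR False = False
m4 = x3 NOR m3 = True NOR False = False
m5 = NOT m4 = NOT False = True
m6 = m5 OR m2 = True OR False = True
m10 = m6 NAND m3 = True NAND False = True
m11 = m4 NAND m10 = False NAND True = True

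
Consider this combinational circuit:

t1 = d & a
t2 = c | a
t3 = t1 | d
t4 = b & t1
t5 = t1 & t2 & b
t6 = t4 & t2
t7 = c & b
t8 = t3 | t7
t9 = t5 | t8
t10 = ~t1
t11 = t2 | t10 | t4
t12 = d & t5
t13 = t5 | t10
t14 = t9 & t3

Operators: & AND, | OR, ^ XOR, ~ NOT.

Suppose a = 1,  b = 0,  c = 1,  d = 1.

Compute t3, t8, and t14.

t1 = d AND a = 1 AND 1 = 1
t2 = c OR a = 1 OR 1 = 1
t3 = t1 OR d = 1 OR 1 = 1
t5 = t1 AND t2 AND b = 1 AND 1 AND 0 = 0
t7 = c AND b = 1 AND 0 = 0
t8 = t3 OR t7 = 1 OR 0 = 1
t9 = t5 OR t8 = 0 OR 1 = 1
t14 = t9 AND t3 = 1 AND 1 = 1

t3 = 1, t8 = 1, t14 = 1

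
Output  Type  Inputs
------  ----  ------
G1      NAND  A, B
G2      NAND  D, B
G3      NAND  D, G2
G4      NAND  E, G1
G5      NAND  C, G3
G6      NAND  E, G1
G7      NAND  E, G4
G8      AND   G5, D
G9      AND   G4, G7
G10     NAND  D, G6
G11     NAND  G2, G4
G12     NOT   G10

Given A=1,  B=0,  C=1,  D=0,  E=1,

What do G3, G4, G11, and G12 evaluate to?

G1 = A NAND B = 1 NAND 0 = 1
G2 = D NAND B = 0 NAND 0 = 1
G3 = D NAND G2 = 0 NAND 1 = 1
G4 = E NAND G1 = 1 NAND 1 = 0
G6 = E NAND G1 = 1 NAND 1 = 0
G10 = D NAND G6 = 0 NAND 0 = 1
G11 = G2 NAND G4 = 1 NAND 0 = 1
G12 = NOT G10 = NOT 1 = 0

G3 = 1  G4 = 0  G11 = 1  G12 = 0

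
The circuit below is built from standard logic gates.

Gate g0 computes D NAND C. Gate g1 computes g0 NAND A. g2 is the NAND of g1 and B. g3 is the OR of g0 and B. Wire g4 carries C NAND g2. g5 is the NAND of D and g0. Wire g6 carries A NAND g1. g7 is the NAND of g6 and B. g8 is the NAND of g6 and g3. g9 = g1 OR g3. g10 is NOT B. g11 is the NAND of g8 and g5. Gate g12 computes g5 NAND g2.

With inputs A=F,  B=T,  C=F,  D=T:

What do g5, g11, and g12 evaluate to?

g5 = F; g11 = T; g12 = T

g0 = D NAND C = T NAND F = T
g1 = g0 NAND A = T NAND F = T
g2 = g1 NAND B = T NAND T = F
g3 = g0 OR B = T OR T = T
g5 = D NAND g0 = T NAND T = F
g6 = A NAND g1 = F NAND T = T
g8 = g6 NAND g3 = T NAND T = F
g11 = g8 NAND g5 = F NAND F = T
g12 = g5 NAND g2 = F NAND F = T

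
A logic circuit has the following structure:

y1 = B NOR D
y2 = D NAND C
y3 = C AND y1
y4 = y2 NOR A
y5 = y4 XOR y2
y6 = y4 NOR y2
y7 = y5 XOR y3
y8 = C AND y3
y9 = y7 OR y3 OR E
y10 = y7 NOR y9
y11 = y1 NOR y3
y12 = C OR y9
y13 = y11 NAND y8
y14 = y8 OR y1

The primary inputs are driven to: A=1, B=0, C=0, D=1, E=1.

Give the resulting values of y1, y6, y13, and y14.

y1 = 0  y6 = 0  y13 = 1  y14 = 0

y1 = B NOR D = 0 NOR 1 = 0
y2 = D NAND C = 1 NAND 0 = 1
y3 = C AND y1 = 0 AND 0 = 0
y4 = y2 NOR A = 1 NOR 1 = 0
y6 = y4 NOR y2 = 0 NOR 1 = 0
y8 = C AND y3 = 0 AND 0 = 0
y11 = y1 NOR y3 = 0 NOR 0 = 1
y13 = y11 NAND y8 = 1 NAND 0 = 1
y14 = y8 OR y1 = 0 OR 0 = 0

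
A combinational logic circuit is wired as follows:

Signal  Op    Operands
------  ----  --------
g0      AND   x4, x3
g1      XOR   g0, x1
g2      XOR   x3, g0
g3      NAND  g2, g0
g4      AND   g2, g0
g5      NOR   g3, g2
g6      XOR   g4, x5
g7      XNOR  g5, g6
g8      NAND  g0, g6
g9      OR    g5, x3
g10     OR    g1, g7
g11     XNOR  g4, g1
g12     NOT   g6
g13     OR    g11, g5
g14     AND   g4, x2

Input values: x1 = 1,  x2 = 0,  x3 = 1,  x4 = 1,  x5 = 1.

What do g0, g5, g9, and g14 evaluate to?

g0 = 1  g5 = 0  g9 = 1  g14 = 0

g0 = x4 AND x3 = 1 AND 1 = 1
g2 = x3 XOR g0 = 1 XOR 1 = 0
g3 = g2 NAND g0 = 0 NAND 1 = 1
g4 = g2 AND g0 = 0 AND 1 = 0
g5 = g3 NOR g2 = 1 NOR 0 = 0
g9 = g5 OR x3 = 0 OR 1 = 1
g14 = g4 AND x2 = 0 AND 0 = 0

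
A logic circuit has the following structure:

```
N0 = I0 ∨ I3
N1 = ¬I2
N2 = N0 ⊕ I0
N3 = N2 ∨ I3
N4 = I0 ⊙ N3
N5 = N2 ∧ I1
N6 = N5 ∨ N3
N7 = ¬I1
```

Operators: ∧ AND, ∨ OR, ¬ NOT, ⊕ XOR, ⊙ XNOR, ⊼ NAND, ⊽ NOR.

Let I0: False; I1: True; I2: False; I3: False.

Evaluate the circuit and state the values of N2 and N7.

N2 = False, N7 = False

N0 = I0 OR I3 = False OR False = False
N2 = N0 XOR I0 = False XOR False = False
N7 = NOT I1 = NOT True = False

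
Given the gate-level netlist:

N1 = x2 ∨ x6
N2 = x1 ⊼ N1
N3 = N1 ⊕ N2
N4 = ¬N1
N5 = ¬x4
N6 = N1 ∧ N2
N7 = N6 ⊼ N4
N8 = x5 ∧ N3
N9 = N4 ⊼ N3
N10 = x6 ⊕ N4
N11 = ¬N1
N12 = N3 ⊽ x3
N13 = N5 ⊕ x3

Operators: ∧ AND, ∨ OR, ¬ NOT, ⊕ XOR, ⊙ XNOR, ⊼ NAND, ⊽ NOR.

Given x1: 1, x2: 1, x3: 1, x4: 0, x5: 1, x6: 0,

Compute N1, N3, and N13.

N1 = 1  N3 = 1  N13 = 0

N1 = x2 OR x6 = 1 OR 0 = 1
N2 = x1 NAND N1 = 1 NAND 1 = 0
N3 = N1 XOR N2 = 1 XOR 0 = 1
N5 = NOT x4 = NOT 0 = 1
N13 = N5 XOR x3 = 1 XOR 1 = 0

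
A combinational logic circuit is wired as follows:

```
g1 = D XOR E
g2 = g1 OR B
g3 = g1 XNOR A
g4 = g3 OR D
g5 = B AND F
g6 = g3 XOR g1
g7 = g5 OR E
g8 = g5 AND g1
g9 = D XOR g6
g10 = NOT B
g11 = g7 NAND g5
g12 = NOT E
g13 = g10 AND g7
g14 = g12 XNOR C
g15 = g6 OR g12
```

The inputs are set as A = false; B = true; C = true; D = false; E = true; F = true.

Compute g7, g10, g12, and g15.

g1 = D XOR E = false XOR true = true
g3 = g1 XNOR A = true XNOR false = false
g5 = B AND F = true AND true = true
g6 = g3 XOR g1 = false XOR true = true
g7 = g5 OR E = true OR true = true
g10 = NOT B = NOT true = false
g12 = NOT E = NOT true = false
g15 = g6 OR g12 = true OR false = true

g7 = true, g10 = false, g12 = false, g15 = true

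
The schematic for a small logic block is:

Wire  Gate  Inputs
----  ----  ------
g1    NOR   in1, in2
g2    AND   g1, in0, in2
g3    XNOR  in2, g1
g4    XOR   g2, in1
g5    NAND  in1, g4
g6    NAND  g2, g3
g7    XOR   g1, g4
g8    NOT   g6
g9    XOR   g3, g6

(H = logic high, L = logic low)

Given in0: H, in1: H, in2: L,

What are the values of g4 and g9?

g4 = H; g9 = L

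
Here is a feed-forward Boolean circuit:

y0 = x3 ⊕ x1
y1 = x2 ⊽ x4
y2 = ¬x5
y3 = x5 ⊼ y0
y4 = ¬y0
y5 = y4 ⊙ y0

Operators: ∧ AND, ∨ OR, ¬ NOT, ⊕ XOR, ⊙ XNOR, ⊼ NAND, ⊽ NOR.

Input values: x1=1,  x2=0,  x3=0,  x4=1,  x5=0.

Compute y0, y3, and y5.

y0 = x3 XOR x1 = 0 XOR 1 = 1
y3 = x5 NAND y0 = 0 NAND 1 = 1
y4 = NOT y0 = NOT 1 = 0
y5 = y4 XNOR y0 = 0 XNOR 1 = 0

y0 = 1, y3 = 1, y5 = 0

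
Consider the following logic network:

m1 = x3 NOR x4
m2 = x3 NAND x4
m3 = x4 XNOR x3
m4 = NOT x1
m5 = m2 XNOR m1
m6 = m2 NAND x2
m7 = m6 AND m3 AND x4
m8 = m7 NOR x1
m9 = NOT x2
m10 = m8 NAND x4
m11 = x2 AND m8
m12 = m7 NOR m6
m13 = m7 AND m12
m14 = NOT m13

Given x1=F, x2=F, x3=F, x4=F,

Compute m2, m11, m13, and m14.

m2 = T  m11 = F  m13 = F  m14 = T

m2 = x3 NAND x4 = F NAND F = T
m3 = x4 XNOR x3 = F XNOR F = T
m6 = m2 NAND x2 = T NAND F = T
m7 = m6 AND m3 AND x4 = T AND T AND F = F
m8 = m7 NOR x1 = F NOR F = T
m11 = x2 AND m8 = F AND T = F
m12 = m7 NOR m6 = F NOR T = F
m13 = m7 AND m12 = F AND F = F
m14 = NOT m13 = NOT F = T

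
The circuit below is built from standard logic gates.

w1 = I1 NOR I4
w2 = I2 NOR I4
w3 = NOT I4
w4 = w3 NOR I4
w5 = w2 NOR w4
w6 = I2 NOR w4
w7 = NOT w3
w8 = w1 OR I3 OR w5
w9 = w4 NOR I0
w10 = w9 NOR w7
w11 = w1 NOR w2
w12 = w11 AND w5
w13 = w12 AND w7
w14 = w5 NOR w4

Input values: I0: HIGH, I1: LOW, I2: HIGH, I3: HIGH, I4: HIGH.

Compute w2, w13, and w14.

w2 = LOW  w13 = HIGH  w14 = LOW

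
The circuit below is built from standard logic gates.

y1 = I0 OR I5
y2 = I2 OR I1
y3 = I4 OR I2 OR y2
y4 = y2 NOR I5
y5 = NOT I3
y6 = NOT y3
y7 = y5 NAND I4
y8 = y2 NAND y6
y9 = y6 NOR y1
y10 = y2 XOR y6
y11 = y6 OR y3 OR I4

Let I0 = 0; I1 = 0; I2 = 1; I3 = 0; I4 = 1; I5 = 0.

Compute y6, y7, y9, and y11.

y6 = 0; y7 = 0; y9 = 1; y11 = 1

y1 = I0 OR I5 = 0 OR 0 = 0
y2 = I2 OR I1 = 1 OR 0 = 1
y3 = I4 OR I2 OR y2 = 1 OR 1 OR 1 = 1
y5 = NOT I3 = NOT 0 = 1
y6 = NOT y3 = NOT 1 = 0
y7 = y5 NAND I4 = 1 NAND 1 = 0
y9 = y6 NOR y1 = 0 NOR 0 = 1
y11 = y6 OR y3 OR I4 = 0 OR 1 OR 1 = 1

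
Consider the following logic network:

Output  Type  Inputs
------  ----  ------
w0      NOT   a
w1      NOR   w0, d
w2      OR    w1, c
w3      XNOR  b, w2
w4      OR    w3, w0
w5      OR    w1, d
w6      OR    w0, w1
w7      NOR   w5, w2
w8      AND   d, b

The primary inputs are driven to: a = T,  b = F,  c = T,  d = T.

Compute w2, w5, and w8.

w0 = NOT a = NOT T = F
w1 = w0 NOR d = F NOR T = F
w2 = w1 OR c = F OR T = T
w5 = w1 OR d = F OR T = T
w8 = d AND b = T AND F = F

w2 = T; w5 = T; w8 = F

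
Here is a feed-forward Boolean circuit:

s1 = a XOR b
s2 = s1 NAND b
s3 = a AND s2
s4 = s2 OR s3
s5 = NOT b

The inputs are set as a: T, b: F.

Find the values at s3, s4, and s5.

s1 = a XOR b = T XOR F = T
s2 = s1 NAND b = T NAND F = T
s3 = a AND s2 = T AND T = T
s4 = s2 OR s3 = T OR T = T
s5 = NOT b = NOT F = T

s3 = T, s4 = T, s5 = T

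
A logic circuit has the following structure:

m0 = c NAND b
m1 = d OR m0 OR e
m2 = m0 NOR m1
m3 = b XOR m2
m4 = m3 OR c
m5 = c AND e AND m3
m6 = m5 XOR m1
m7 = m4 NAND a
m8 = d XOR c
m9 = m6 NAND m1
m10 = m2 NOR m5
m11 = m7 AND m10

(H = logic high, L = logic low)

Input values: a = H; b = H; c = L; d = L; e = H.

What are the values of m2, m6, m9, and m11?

m0 = c NAND b = L NAND H = H
m1 = d OR m0 OR e = L OR H OR H = H
m2 = m0 NOR m1 = H NOR H = L
m3 = b XOR m2 = H XOR L = H
m4 = m3 OR c = H OR L = H
m5 = c AND e AND m3 = L AND H AND H = L
m6 = m5 XOR m1 = L XOR H = H
m7 = m4 NAND a = H NAND H = L
m9 = m6 NAND m1 = H NAND H = L
m10 = m2 NOR m5 = L NOR L = H
m11 = m7 AND m10 = L AND H = L

m2 = L  m6 = H  m9 = L  m11 = L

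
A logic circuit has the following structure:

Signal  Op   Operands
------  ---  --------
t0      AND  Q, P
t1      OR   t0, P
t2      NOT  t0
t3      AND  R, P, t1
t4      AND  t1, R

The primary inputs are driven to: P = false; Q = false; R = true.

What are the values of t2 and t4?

t2 = true, t4 = false

t0 = Q AND P = false AND false = false
t1 = t0 OR P = false OR false = false
t2 = NOT t0 = NOT false = true
t4 = t1 AND R = false AND true = false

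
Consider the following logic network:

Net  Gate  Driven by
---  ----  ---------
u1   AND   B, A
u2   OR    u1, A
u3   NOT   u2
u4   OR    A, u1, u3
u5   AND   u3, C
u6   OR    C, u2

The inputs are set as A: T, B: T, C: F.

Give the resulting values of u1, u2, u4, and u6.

u1 = B AND A = T AND T = T
u2 = u1 OR A = T OR T = T
u3 = NOT u2 = NOT T = F
u4 = A OR u1 OR u3 = T OR T OR F = T
u6 = C OR u2 = F OR T = T

u1 = T; u2 = T; u4 = T; u6 = T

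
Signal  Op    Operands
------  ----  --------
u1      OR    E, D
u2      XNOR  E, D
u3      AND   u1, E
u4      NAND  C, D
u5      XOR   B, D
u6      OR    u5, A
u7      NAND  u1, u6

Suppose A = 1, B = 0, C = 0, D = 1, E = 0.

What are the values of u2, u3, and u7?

u2 = 0  u3 = 0  u7 = 0

u1 = E OR D = 0 OR 1 = 1
u2 = E XNOR D = 0 XNOR 1 = 0
u3 = u1 AND E = 1 AND 0 = 0
u5 = B XOR D = 0 XOR 1 = 1
u6 = u5 OR A = 1 OR 1 = 1
u7 = u1 NAND u6 = 1 NAND 1 = 0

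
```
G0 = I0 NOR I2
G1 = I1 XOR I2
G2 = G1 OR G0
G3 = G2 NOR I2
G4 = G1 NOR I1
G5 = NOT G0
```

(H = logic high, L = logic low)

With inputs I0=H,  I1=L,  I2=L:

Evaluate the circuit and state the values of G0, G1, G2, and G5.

G0 = I0 NOR I2 = H NOR L = L
G1 = I1 XOR I2 = L XOR L = L
G2 = G1 OR G0 = L OR L = L
G5 = NOT G0 = NOT L = H

G0 = L  G1 = L  G2 = L  G5 = H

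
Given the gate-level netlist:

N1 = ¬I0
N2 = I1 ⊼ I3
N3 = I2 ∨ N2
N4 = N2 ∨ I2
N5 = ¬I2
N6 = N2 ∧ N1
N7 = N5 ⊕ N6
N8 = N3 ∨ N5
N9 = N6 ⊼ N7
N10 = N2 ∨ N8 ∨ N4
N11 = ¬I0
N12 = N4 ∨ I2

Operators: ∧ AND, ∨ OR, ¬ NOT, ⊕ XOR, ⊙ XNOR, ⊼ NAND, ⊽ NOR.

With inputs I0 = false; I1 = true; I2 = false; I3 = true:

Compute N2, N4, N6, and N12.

N2 = false  N4 = false  N6 = false  N12 = false

N1 = NOT I0 = NOT false = true
N2 = I1 NAND I3 = true NAND true = false
N4 = N2 OR I2 = false OR false = false
N6 = N2 AND N1 = false AND true = false
N12 = N4 OR I2 = false OR false = false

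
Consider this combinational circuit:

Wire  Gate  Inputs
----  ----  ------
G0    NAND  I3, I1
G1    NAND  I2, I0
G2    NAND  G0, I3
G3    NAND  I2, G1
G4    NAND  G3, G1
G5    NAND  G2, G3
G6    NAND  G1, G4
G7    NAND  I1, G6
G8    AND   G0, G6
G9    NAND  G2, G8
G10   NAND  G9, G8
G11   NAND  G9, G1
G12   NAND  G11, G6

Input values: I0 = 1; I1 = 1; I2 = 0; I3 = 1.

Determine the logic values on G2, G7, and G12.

G0 = I3 NAND I1 = 1 NAND 1 = 0
G1 = I2 NAND I0 = 0 NAND 1 = 1
G2 = G0 NAND I3 = 0 NAND 1 = 1
G3 = I2 NAND G1 = 0 NAND 1 = 1
G4 = G3 NAND G1 = 1 NAND 1 = 0
G6 = G1 NAND G4 = 1 NAND 0 = 1
G7 = I1 NAND G6 = 1 NAND 1 = 0
G8 = G0 AND G6 = 0 AND 1 = 0
G9 = G2 NAND G8 = 1 NAND 0 = 1
G11 = G9 NAND G1 = 1 NAND 1 = 0
G12 = G11 NAND G6 = 0 NAND 1 = 1

G2 = 1, G7 = 0, G12 = 1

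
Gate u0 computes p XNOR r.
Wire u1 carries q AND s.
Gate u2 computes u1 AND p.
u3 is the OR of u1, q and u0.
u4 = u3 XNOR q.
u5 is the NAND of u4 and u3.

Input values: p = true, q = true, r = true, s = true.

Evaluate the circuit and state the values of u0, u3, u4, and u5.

u0 = true, u3 = true, u4 = true, u5 = false

u0 = p XNOR r = true XNOR true = true
u1 = q AND s = true AND true = true
u3 = u1 OR q OR u0 = true OR true OR true = true
u4 = u3 XNOR q = true XNOR true = true
u5 = u4 NAND u3 = true NAND true = false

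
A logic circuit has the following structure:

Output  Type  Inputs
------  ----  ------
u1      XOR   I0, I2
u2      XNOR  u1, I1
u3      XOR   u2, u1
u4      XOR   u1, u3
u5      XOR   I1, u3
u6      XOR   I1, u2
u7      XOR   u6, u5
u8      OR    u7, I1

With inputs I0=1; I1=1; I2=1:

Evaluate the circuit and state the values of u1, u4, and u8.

u1 = 0  u4 = 0  u8 = 1

u1 = I0 XOR I2 = 1 XOR 1 = 0
u2 = u1 XNOR I1 = 0 XNOR 1 = 0
u3 = u2 XOR u1 = 0 XOR 0 = 0
u4 = u1 XOR u3 = 0 XOR 0 = 0
u5 = I1 XOR u3 = 1 XOR 0 = 1
u6 = I1 XOR u2 = 1 XOR 0 = 1
u7 = u6 XOR u5 = 1 XOR 1 = 0
u8 = u7 OR I1 = 0 OR 1 = 1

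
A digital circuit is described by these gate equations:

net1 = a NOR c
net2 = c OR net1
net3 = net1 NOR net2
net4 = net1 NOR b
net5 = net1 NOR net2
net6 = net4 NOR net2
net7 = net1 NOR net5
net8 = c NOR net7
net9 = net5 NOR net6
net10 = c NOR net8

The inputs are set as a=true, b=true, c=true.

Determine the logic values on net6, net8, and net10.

net6 = false; net8 = false; net10 = false

net1 = a NOR c = true NOR true = false
net2 = c OR net1 = true OR false = true
net4 = net1 NOR b = false NOR true = false
net5 = net1 NOR net2 = false NOR true = false
net6 = net4 NOR net2 = false NOR true = false
net7 = net1 NOR net5 = false NOR false = true
net8 = c NOR net7 = true NOR true = false
net10 = c NOR net8 = true NOR false = false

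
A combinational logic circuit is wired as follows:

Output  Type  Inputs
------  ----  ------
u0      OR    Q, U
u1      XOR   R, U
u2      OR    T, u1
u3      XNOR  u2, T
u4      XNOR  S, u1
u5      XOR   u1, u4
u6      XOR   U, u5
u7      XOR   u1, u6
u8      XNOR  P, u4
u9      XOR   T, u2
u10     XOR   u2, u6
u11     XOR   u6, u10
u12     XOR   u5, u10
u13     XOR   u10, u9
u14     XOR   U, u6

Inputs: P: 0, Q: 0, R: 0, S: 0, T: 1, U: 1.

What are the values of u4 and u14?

u1 = R XOR U = 0 XOR 1 = 1
u4 = S XNOR u1 = 0 XNOR 1 = 0
u5 = u1 XOR u4 = 1 XOR 0 = 1
u6 = U XOR u5 = 1 XOR 1 = 0
u14 = U XOR u6 = 1 XOR 0 = 1

u4 = 0, u14 = 1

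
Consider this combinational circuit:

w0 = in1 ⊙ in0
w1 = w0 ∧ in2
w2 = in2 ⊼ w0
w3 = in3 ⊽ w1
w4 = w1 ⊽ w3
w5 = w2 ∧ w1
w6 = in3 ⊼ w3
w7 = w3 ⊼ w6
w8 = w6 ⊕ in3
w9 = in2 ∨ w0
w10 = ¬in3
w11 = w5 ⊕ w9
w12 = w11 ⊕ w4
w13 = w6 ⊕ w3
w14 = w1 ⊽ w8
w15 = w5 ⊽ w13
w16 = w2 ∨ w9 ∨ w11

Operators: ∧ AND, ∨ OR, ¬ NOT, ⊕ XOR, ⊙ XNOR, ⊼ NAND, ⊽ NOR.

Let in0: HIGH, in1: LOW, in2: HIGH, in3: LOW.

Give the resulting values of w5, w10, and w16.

w5 = LOW; w10 = HIGH; w16 = HIGH

w0 = in1 XNOR in0 = LOW XNOR HIGH = LOW
w1 = w0 AND in2 = LOW AND HIGH = LOW
w2 = in2 NAND w0 = HIGH NAND LOW = HIGH
w5 = w2 AND w1 = HIGH AND LOW = LOW
w9 = in2 OR w0 = HIGH OR LOW = HIGH
w10 = NOT in3 = NOT LOW = HIGH
w11 = w5 XOR w9 = LOW XOR HIGH = HIGH
w16 = w2 OR w9 OR w11 = HIGH OR HIGH OR HIGH = HIGH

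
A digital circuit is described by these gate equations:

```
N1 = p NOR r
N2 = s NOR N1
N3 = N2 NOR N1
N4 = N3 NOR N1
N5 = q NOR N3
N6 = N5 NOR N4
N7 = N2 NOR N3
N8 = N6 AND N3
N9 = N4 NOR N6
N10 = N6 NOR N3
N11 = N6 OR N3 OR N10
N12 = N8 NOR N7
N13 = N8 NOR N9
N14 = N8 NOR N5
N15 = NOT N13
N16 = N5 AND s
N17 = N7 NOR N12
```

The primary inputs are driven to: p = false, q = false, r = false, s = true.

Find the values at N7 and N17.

N1 = p NOR r = false NOR false = true
N2 = s NOR N1 = true NOR true = false
N3 = N2 NOR N1 = false NOR true = false
N4 = N3 NOR N1 = false NOR true = false
N5 = q NOR N3 = false NOR false = true
N6 = N5 NOR N4 = true NOR false = false
N7 = N2 NOR N3 = false NOR false = true
N8 = N6 AND N3 = false AND false = false
N12 = N8 NOR N7 = false NOR true = false
N17 = N7 NOR N12 = true NOR false = false

N7 = true, N17 = false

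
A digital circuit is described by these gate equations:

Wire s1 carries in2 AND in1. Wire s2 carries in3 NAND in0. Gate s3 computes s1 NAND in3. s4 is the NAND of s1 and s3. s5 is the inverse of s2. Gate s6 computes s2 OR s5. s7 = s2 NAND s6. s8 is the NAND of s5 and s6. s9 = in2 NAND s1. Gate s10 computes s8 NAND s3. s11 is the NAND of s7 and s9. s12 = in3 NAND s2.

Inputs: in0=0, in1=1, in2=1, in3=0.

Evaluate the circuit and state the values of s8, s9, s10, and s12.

s8 = 1  s9 = 0  s10 = 0  s12 = 1

s1 = in2 AND in1 = 1 AND 1 = 1
s2 = in3 NAND in0 = 0 NAND 0 = 1
s3 = s1 NAND in3 = 1 NAND 0 = 1
s5 = NOT s2 = NOT 1 = 0
s6 = s2 OR s5 = 1 OR 0 = 1
s8 = s5 NAND s6 = 0 NAND 1 = 1
s9 = in2 NAND s1 = 1 NAND 1 = 0
s10 = s8 NAND s3 = 1 NAND 1 = 0
s12 = in3 NAND s2 = 0 NAND 1 = 1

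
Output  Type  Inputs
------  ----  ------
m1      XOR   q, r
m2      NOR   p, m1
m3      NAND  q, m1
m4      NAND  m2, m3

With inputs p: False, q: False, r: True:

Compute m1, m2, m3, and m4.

m1 = q XOR r = False XOR True = True
m2 = p NOR m1 = False NOR True = False
m3 = q NAND m1 = False NAND True = True
m4 = m2 NAND m3 = False NAND True = True

m1 = True, m2 = False, m3 = True, m4 = True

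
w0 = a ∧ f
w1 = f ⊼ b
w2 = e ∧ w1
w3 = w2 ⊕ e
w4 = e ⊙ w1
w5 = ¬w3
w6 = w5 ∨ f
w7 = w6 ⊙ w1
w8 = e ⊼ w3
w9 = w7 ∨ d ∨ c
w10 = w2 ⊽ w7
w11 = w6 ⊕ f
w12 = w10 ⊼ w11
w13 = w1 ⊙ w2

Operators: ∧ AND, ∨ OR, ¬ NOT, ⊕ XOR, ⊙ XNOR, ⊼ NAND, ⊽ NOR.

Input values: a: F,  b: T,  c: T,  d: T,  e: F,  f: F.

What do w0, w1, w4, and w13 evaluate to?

w0 = a AND f = F AND F = F
w1 = f NAND b = F NAND T = T
w2 = e AND w1 = F AND T = F
w4 = e XNOR w1 = F XNOR T = F
w13 = w1 XNOR w2 = T XNOR F = F

w0 = F  w1 = T  w4 = F  w13 = F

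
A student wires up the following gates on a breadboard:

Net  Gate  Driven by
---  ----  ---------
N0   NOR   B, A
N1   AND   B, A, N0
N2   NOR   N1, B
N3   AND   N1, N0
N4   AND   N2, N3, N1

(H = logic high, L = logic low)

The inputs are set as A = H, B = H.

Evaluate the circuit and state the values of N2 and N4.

N0 = B NOR A = H NOR H = L
N1 = B AND A AND N0 = H AND H AND L = L
N2 = N1 NOR B = L NOR H = L
N3 = N1 AND N0 = L AND L = L
N4 = N2 AND N3 AND N1 = L AND L AND L = L

N2 = L, N4 = L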